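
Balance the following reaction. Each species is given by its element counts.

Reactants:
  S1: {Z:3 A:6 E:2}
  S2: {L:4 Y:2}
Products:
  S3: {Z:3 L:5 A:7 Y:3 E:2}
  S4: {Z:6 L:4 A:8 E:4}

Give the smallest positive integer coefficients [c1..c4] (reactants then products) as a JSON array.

Z: 6·3+6·0 = 18 | 4·3+1·6 = 18
L: 6·0+6·4 = 24 | 4·5+1·4 = 24
A: 6·6+6·0 = 36 | 4·7+1·8 = 36
Y: 6·0+6·2 = 12 | 4·3+1·0 = 12
E: 6·2+6·0 = 12 | 4·2+1·4 = 12
gcd(6,6,4,1) = 1

Coefficients: [6, 6, 4, 1]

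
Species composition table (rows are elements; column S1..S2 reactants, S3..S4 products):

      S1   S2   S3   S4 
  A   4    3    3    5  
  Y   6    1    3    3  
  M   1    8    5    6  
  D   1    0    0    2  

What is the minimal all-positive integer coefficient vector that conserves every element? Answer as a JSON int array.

A: 2·4+3·3 = 17 | 4·3+1·5 = 17
Y: 2·6+3·1 = 15 | 4·3+1·3 = 15
M: 2·1+3·8 = 26 | 4·5+1·6 = 26
D: 2·1+3·0 = 2 | 4·0+1·2 = 2
gcd(2,3,4,1) = 1

Coefficients: [2, 3, 4, 1]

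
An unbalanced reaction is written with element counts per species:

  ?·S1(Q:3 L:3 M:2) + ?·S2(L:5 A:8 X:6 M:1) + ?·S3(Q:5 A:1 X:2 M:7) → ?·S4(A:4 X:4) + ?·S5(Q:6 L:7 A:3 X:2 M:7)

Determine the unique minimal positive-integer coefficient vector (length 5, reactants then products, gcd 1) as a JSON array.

Coefficients: [5, 4, 3, 5, 5]

Q: 5·3+4·0+3·5 = 30 | 5·0+5·6 = 30
L: 5·3+4·5+3·0 = 35 | 5·0+5·7 = 35
A: 5·0+4·8+3·1 = 35 | 5·4+5·3 = 35
X: 5·0+4·6+3·2 = 30 | 5·4+5·2 = 30
M: 5·2+4·1+3·7 = 35 | 5·0+5·7 = 35
gcd(5,4,3,5,5) = 1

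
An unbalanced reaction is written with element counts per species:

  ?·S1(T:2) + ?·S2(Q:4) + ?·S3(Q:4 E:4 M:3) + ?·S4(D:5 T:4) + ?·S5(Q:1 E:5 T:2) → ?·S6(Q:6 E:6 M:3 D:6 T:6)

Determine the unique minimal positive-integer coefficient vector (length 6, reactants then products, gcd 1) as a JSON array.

Coefficients: [1, 2, 5, 6, 2, 5]

Q: 1·0+2·4+5·4+6·0+2·1 = 30 | 5·6 = 30
E: 1·0+2·0+5·4+6·0+2·5 = 30 | 5·6 = 30
M: 1·0+2·0+5·3+6·0+2·0 = 15 | 5·3 = 15
D: 1·0+2·0+5·0+6·5+2·0 = 30 | 5·6 = 30
T: 1·2+2·0+5·0+6·4+2·2 = 30 | 5·6 = 30
gcd(1,2,5,6,2,5) = 1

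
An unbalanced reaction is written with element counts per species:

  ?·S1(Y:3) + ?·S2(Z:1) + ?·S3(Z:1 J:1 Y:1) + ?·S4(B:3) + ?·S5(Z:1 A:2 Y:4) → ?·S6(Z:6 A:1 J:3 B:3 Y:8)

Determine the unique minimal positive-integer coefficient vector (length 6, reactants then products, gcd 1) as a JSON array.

Z: 2·0+5·1+6·1+2·0+1·1 = 12 | 2·6 = 12
A: 2·0+5·0+6·0+2·0+1·2 = 2 | 2·1 = 2
J: 2·0+5·0+6·1+2·0+1·0 = 6 | 2·3 = 6
B: 2·0+5·0+6·0+2·3+1·0 = 6 | 2·3 = 6
Y: 2·3+5·0+6·1+2·0+1·4 = 16 | 2·8 = 16
gcd(2,5,6,2,1,2) = 1

Coefficients: [2, 5, 6, 2, 1, 2]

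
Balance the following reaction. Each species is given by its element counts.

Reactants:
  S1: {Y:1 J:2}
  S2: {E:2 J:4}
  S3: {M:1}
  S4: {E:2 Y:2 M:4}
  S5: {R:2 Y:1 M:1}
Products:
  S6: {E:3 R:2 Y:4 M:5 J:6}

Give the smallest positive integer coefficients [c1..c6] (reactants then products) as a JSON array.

Coefficients: [6, 3, 4, 3, 4, 4]

E: 6·0+3·2+4·0+3·2+4·0 = 12 | 4·3 = 12
R: 6·0+3·0+4·0+3·0+4·2 = 8 | 4·2 = 8
Y: 6·1+3·0+4·0+3·2+4·1 = 16 | 4·4 = 16
M: 6·0+3·0+4·1+3·4+4·1 = 20 | 4·5 = 20
J: 6·2+3·4+4·0+3·0+4·0 = 24 | 4·6 = 24
gcd(6,3,4,3,4,4) = 1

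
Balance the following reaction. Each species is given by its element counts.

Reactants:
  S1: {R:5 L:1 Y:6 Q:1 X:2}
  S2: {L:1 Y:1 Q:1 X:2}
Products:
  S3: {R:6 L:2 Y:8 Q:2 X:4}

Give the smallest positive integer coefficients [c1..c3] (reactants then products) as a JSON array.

Coefficients: [6, 4, 5]

R: 6·5+4·0 = 30 | 5·6 = 30
L: 6·1+4·1 = 10 | 5·2 = 10
Y: 6·6+4·1 = 40 | 5·8 = 40
Q: 6·1+4·1 = 10 | 5·2 = 10
X: 6·2+4·2 = 20 | 5·4 = 20
gcd(6,4,5) = 1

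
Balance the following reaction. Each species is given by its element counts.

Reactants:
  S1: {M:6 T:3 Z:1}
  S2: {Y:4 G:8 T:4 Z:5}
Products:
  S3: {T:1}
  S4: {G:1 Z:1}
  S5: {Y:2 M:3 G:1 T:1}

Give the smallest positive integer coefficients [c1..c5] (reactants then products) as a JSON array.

Y: 1·0+1·4 = 4 | 5·0+6·0+2·2 = 4
M: 1·6+1·0 = 6 | 5·0+6·0+2·3 = 6
G: 1·0+1·8 = 8 | 5·0+6·1+2·1 = 8
T: 1·3+1·4 = 7 | 5·1+6·0+2·1 = 7
Z: 1·1+1·5 = 6 | 5·0+6·1+2·0 = 6
gcd(1,1,5,6,2) = 1

Coefficients: [1, 1, 5, 6, 2]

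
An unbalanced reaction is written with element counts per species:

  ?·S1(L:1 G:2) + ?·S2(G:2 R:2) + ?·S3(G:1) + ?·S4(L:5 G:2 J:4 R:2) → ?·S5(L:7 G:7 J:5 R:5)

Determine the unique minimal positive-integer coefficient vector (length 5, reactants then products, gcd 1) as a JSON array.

Coefficients: [3, 5, 2, 5, 4]

L: 3·1+5·0+2·0+5·5 = 28 | 4·7 = 28
G: 3·2+5·2+2·1+5·2 = 28 | 4·7 = 28
J: 3·0+5·0+2·0+5·4 = 20 | 4·5 = 20
R: 3·0+5·2+2·0+5·2 = 20 | 4·5 = 20
gcd(3,5,2,5,4) = 1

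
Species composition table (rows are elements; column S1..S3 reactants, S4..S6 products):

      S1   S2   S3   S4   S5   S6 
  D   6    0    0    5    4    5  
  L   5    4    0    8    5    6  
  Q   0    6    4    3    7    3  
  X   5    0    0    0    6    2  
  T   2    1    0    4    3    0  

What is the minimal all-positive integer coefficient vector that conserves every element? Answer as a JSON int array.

Coefficients: [6, 4, 4, 1, 4, 3]

D: 6·6+4·0+4·0 = 36 | 1·5+4·4+3·5 = 36
L: 6·5+4·4+4·0 = 46 | 1·8+4·5+3·6 = 46
Q: 6·0+4·6+4·4 = 40 | 1·3+4·7+3·3 = 40
X: 6·5+4·0+4·0 = 30 | 1·0+4·6+3·2 = 30
T: 6·2+4·1+4·0 = 16 | 1·4+4·3+3·0 = 16
gcd(6,4,4,1,4,3) = 1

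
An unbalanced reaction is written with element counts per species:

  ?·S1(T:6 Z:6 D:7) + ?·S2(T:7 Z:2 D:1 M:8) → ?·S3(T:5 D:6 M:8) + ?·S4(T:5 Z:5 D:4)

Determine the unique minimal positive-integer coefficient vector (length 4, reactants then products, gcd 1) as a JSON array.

T: 3·6+1·7 = 25 | 1·5+4·5 = 25
Z: 3·6+1·2 = 20 | 1·0+4·5 = 20
D: 3·7+1·1 = 22 | 1·6+4·4 = 22
M: 3·0+1·8 = 8 | 1·8+4·0 = 8
gcd(3,1,1,4) = 1

Coefficients: [3, 1, 1, 4]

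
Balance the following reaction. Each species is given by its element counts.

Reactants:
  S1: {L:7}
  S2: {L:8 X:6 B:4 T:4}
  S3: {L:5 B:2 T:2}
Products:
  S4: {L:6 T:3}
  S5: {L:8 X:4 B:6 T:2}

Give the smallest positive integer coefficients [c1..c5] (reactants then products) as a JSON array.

L: 1·7+2·8+5·5 = 48 | 4·6+3·8 = 48
X: 1·0+2·6+5·0 = 12 | 4·0+3·4 = 12
B: 1·0+2·4+5·2 = 18 | 4·0+3·6 = 18
T: 1·0+2·4+5·2 = 18 | 4·3+3·2 = 18
gcd(1,2,5,4,3) = 1

Coefficients: [1, 2, 5, 4, 3]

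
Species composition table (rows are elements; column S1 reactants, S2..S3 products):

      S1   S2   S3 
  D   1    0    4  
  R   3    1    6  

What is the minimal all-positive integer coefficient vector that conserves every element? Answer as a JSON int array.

Coefficients: [4, 6, 1]

D: 4·1 = 4 | 6·0+1·4 = 4
R: 4·3 = 12 | 6·1+1·6 = 12
gcd(4,6,1) = 1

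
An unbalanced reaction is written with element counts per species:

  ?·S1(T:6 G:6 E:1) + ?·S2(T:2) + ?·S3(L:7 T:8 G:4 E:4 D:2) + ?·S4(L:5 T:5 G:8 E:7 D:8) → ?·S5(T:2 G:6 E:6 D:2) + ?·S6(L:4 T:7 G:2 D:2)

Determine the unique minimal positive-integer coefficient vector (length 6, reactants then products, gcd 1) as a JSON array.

L: 1·0+3·0+1·7+1·5 = 12 | 2·0+3·4 = 12
T: 1·6+3·2+1·8+1·5 = 25 | 2·2+3·7 = 25
G: 1·6+3·0+1·4+1·8 = 18 | 2·6+3·2 = 18
E: 1·1+3·0+1·4+1·7 = 12 | 2·6+3·0 = 12
D: 1·0+3·0+1·2+1·8 = 10 | 2·2+3·2 = 10
gcd(1,3,1,1,2,3) = 1

Coefficients: [1, 3, 1, 1, 2, 3]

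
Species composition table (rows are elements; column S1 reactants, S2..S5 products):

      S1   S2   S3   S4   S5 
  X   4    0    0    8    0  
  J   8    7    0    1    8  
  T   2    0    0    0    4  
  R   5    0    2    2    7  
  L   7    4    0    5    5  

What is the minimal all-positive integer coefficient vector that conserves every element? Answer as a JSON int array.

Coefficients: [4, 2, 1, 2, 2]

X: 4·4 = 16 | 2·0+1·0+2·8+2·0 = 16
J: 4·8 = 32 | 2·7+1·0+2·1+2·8 = 32
T: 4·2 = 8 | 2·0+1·0+2·0+2·4 = 8
R: 4·5 = 20 | 2·0+1·2+2·2+2·7 = 20
L: 4·7 = 28 | 2·4+1·0+2·5+2·5 = 28
gcd(4,2,1,2,2) = 1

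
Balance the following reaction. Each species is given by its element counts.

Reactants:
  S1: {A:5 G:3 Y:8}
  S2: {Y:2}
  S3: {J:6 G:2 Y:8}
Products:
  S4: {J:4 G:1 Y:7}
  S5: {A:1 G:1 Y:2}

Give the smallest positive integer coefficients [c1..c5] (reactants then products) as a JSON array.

Coefficients: [1, 6, 4, 6, 5]

A: 1·5+6·0+4·0 = 5 | 6·0+5·1 = 5
J: 1·0+6·0+4·6 = 24 | 6·4+5·0 = 24
G: 1·3+6·0+4·2 = 11 | 6·1+5·1 = 11
Y: 1·8+6·2+4·8 = 52 | 6·7+5·2 = 52
gcd(1,6,4,6,5) = 1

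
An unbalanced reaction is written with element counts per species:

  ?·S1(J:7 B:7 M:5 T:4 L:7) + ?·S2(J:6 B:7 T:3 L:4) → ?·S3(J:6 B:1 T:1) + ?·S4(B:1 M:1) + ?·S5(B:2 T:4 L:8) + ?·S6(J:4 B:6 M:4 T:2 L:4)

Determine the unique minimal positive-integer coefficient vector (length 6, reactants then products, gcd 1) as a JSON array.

J: 4·7+1·6 = 34 | 3·6+4·0+2·0+4·4 = 34
B: 4·7+1·7 = 35 | 3·1+4·1+2·2+4·6 = 35
M: 4·5+1·0 = 20 | 3·0+4·1+2·0+4·4 = 20
T: 4·4+1·3 = 19 | 3·1+4·0+2·4+4·2 = 19
L: 4·7+1·4 = 32 | 3·0+4·0+2·8+4·4 = 32
gcd(4,1,3,4,2,4) = 1

Coefficients: [4, 1, 3, 4, 2, 4]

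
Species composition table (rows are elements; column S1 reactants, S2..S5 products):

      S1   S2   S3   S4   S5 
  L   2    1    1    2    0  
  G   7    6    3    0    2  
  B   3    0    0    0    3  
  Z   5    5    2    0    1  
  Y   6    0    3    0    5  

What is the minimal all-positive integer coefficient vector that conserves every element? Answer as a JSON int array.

L: 6·2 = 12 | 4·1+2·1+3·2+6·0 = 12
G: 6·7 = 42 | 4·6+2·3+3·0+6·2 = 42
B: 6·3 = 18 | 4·0+2·0+3·0+6·3 = 18
Z: 6·5 = 30 | 4·5+2·2+3·0+6·1 = 30
Y: 6·6 = 36 | 4·0+2·3+3·0+6·5 = 36
gcd(6,4,2,3,6) = 1

Coefficients: [6, 4, 2, 3, 6]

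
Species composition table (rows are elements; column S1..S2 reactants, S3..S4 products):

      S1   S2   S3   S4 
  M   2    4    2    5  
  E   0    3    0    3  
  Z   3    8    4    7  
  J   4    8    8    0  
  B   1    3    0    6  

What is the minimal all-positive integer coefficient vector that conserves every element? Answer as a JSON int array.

Coefficients: [6, 2, 5, 2]

M: 6·2+2·4 = 20 | 5·2+2·5 = 20
E: 6·0+2·3 = 6 | 5·0+2·3 = 6
Z: 6·3+2·8 = 34 | 5·4+2·7 = 34
J: 6·4+2·8 = 40 | 5·8+2·0 = 40
B: 6·1+2·3 = 12 | 5·0+2·6 = 12
gcd(6,2,5,2) = 1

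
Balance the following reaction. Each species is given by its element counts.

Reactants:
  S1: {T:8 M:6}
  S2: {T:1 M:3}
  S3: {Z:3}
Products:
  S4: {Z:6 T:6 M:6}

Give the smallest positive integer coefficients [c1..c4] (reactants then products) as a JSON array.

Coefficients: [2, 2, 6, 3]

Z: 2·0+2·0+6·3 = 18 | 3·6 = 18
T: 2·8+2·1+6·0 = 18 | 3·6 = 18
M: 2·6+2·3+6·0 = 18 | 3·6 = 18
gcd(2,2,6,3) = 1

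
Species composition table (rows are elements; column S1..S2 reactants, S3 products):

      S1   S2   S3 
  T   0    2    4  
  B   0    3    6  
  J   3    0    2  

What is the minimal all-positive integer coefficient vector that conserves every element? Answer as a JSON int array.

Coefficients: [2, 6, 3]

T: 2·0+6·2 = 12 | 3·4 = 12
B: 2·0+6·3 = 18 | 3·6 = 18
J: 2·3+6·0 = 6 | 3·2 = 6
gcd(2,6,3) = 1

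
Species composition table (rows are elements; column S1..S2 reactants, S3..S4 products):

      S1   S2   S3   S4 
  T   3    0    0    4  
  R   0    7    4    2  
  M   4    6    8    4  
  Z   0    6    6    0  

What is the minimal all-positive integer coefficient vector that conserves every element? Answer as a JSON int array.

T: 4·3+2·0 = 12 | 2·0+3·4 = 12
R: 4·0+2·7 = 14 | 2·4+3·2 = 14
M: 4·4+2·6 = 28 | 2·8+3·4 = 28
Z: 4·0+2·6 = 12 | 2·6+3·0 = 12
gcd(4,2,2,3) = 1

Coefficients: [4, 2, 2, 3]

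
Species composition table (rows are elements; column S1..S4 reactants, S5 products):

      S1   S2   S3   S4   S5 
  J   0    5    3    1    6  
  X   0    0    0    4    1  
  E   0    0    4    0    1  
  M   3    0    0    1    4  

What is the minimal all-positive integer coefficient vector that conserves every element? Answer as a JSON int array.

J: 5·0+4·5+1·3+1·1 = 24 | 4·6 = 24
X: 5·0+4·0+1·0+1·4 = 4 | 4·1 = 4
E: 5·0+4·0+1·4+1·0 = 4 | 4·1 = 4
M: 5·3+4·0+1·0+1·1 = 16 | 4·4 = 16
gcd(5,4,1,1,4) = 1

Coefficients: [5, 4, 1, 1, 4]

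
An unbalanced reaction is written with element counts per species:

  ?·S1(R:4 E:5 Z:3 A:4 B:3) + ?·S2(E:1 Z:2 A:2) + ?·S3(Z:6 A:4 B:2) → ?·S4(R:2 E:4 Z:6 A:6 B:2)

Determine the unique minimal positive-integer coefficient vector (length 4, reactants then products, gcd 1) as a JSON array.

R: 2·4+6·0+1·0 = 8 | 4·2 = 8
E: 2·5+6·1+1·0 = 16 | 4·4 = 16
Z: 2·3+6·2+1·6 = 24 | 4·6 = 24
A: 2·4+6·2+1·4 = 24 | 4·6 = 24
B: 2·3+6·0+1·2 = 8 | 4·2 = 8
gcd(2,6,1,4) = 1

Coefficients: [2, 6, 1, 4]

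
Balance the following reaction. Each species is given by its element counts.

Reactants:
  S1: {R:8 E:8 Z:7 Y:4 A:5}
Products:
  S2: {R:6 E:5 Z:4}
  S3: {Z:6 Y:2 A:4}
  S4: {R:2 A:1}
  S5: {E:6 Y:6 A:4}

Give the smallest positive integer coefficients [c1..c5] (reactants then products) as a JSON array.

Coefficients: [2, 2, 1, 2, 1]

R: 2·8 = 16 | 2·6+1·0+2·2+1·0 = 16
E: 2·8 = 16 | 2·5+1·0+2·0+1·6 = 16
Z: 2·7 = 14 | 2·4+1·6+2·0+1·0 = 14
Y: 2·4 = 8 | 2·0+1·2+2·0+1·6 = 8
A: 2·5 = 10 | 2·0+1·4+2·1+1·4 = 10
gcd(2,2,1,2,1) = 1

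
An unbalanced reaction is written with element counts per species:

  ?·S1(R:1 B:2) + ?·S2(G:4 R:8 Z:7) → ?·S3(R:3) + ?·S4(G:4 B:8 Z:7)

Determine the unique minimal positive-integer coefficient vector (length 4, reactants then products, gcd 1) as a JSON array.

Coefficients: [4, 1, 4, 1]

G: 4·0+1·4 = 4 | 4·0+1·4 = 4
R: 4·1+1·8 = 12 | 4·3+1·0 = 12
B: 4·2+1·0 = 8 | 4·0+1·8 = 8
Z: 4·0+1·7 = 7 | 4·0+1·7 = 7
gcd(4,1,4,1) = 1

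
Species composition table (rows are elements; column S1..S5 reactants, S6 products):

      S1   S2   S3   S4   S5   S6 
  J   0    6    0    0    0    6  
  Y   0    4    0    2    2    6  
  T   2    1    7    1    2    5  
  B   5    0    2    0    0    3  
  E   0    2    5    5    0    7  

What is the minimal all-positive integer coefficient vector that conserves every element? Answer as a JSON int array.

J: 2·0+4·6+1·0+3·0+1·0 = 24 | 4·6 = 24
Y: 2·0+4·4+1·0+3·2+1·2 = 24 | 4·6 = 24
T: 2·2+4·1+1·7+3·1+1·2 = 20 | 4·5 = 20
B: 2·5+4·0+1·2+3·0+1·0 = 12 | 4·3 = 12
E: 2·0+4·2+1·5+3·5+1·0 = 28 | 4·7 = 28
gcd(2,4,1,3,1,4) = 1

Coefficients: [2, 4, 1, 3, 1, 4]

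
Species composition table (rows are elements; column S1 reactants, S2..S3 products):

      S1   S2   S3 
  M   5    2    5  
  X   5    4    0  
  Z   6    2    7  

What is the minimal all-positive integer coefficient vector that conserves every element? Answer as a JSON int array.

M: 4·5 = 20 | 5·2+2·5 = 20
X: 4·5 = 20 | 5·4+2·0 = 20
Z: 4·6 = 24 | 5·2+2·7 = 24
gcd(4,5,2) = 1

Coefficients: [4, 5, 2]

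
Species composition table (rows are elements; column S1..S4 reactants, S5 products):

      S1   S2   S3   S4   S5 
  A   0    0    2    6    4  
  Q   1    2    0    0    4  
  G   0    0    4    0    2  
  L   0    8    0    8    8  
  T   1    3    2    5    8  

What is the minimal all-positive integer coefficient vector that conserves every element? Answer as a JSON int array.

Coefficients: [6, 1, 1, 1, 2]

A: 6·0+1·0+1·2+1·6 = 8 | 2·4 = 8
Q: 6·1+1·2+1·0+1·0 = 8 | 2·4 = 8
G: 6·0+1·0+1·4+1·0 = 4 | 2·2 = 4
L: 6·0+1·8+1·0+1·8 = 16 | 2·8 = 16
T: 6·1+1·3+1·2+1·5 = 16 | 2·8 = 16
gcd(6,1,1,1,2) = 1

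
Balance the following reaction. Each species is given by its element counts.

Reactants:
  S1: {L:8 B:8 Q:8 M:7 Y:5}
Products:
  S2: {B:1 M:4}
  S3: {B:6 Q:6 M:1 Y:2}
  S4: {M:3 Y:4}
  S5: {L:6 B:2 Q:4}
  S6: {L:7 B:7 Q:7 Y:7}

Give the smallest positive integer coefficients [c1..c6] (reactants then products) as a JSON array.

Coefficients: [4, 6, 1, 1, 3, 2]

L: 4·8 = 32 | 6·0+1·0+1·0+3·6+2·7 = 32
B: 4·8 = 32 | 6·1+1·6+1·0+3·2+2·7 = 32
Q: 4·8 = 32 | 6·0+1·6+1·0+3·4+2·7 = 32
M: 4·7 = 28 | 6·4+1·1+1·3+3·0+2·0 = 28
Y: 4·5 = 20 | 6·0+1·2+1·4+3·0+2·7 = 20
gcd(4,6,1,1,3,2) = 1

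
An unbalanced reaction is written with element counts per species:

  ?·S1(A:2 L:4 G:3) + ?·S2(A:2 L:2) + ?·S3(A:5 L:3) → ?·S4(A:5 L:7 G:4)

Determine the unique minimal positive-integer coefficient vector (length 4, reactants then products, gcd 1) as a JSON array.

A: 4·2+1·2+1·5 = 15 | 3·5 = 15
L: 4·4+1·2+1·3 = 21 | 3·7 = 21
G: 4·3+1·0+1·0 = 12 | 3·4 = 12
gcd(4,1,1,3) = 1

Coefficients: [4, 1, 1, 3]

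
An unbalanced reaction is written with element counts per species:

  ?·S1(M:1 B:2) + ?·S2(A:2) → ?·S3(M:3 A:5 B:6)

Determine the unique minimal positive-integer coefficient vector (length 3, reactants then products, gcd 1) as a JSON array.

M: 6·1+5·0 = 6 | 2·3 = 6
A: 6·0+5·2 = 10 | 2·5 = 10
B: 6·2+5·0 = 12 | 2·6 = 12
gcd(6,5,2) = 1

Coefficients: [6, 5, 2]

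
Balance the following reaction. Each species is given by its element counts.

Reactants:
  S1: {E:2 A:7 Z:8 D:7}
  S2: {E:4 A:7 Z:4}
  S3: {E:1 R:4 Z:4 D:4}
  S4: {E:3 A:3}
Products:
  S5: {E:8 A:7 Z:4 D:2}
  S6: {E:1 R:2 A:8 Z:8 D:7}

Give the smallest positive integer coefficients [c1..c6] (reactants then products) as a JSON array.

E: 2·2+1·4+1·1+3·3 = 18 | 2·8+2·1 = 18
R: 2·0+1·0+1·4+3·0 = 4 | 2·0+2·2 = 4
A: 2·7+1·7+1·0+3·3 = 30 | 2·7+2·8 = 30
Z: 2·8+1·4+1·4+3·0 = 24 | 2·4+2·8 = 24
D: 2·7+1·0+1·4+3·0 = 18 | 2·2+2·7 = 18
gcd(2,1,1,3,2,2) = 1

Coefficients: [2, 1, 1, 3, 2, 2]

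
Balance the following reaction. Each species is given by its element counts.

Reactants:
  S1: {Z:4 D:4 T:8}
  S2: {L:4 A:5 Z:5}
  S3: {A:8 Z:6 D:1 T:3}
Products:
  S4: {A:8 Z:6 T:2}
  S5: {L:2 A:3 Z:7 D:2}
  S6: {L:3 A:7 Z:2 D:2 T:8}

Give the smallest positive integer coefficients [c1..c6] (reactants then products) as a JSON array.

L: 1·0+3·4+6·0 = 12 | 5·0+3·2+2·3 = 12
A: 1·0+3·5+6·8 = 63 | 5·8+3·3+2·7 = 63
Z: 1·4+3·5+6·6 = 55 | 5·6+3·7+2·2 = 55
D: 1·4+3·0+6·1 = 10 | 5·0+3·2+2·2 = 10
T: 1·8+3·0+6·3 = 26 | 5·2+3·0+2·8 = 26
gcd(1,3,6,5,3,2) = 1

Coefficients: [1, 3, 6, 5, 3, 2]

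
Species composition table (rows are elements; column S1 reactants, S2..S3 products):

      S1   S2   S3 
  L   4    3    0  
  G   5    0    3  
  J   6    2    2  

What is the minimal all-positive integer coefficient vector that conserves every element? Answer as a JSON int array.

Coefficients: [3, 4, 5]

L: 3·4 = 12 | 4·3+5·0 = 12
G: 3·5 = 15 | 4·0+5·3 = 15
J: 3·6 = 18 | 4·2+5·2 = 18
gcd(3,4,5) = 1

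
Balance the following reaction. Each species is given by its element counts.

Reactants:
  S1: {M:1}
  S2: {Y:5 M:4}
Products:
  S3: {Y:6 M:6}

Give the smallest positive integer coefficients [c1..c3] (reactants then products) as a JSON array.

Coefficients: [6, 6, 5]

Y: 6·0+6·5 = 30 | 5·6 = 30
M: 6·1+6·4 = 30 | 5·6 = 30
gcd(6,6,5) = 1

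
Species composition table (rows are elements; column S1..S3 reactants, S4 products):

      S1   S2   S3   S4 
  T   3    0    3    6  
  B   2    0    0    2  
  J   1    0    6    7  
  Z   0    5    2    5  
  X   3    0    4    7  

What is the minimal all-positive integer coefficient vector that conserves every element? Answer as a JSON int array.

Coefficients: [5, 3, 5, 5]

T: 5·3+3·0+5·3 = 30 | 5·6 = 30
B: 5·2+3·0+5·0 = 10 | 5·2 = 10
J: 5·1+3·0+5·6 = 35 | 5·7 = 35
Z: 5·0+3·5+5·2 = 25 | 5·5 = 25
X: 5·3+3·0+5·4 = 35 | 5·7 = 35
gcd(5,3,5,5) = 1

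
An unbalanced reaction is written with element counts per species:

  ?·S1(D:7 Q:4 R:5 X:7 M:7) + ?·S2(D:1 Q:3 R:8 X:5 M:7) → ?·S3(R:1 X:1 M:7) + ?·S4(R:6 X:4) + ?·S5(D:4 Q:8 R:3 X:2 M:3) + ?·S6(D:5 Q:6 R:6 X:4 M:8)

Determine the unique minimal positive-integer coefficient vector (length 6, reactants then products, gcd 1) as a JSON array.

D: 1·7+6·1 = 13 | 5·0+6·0+2·4+1·5 = 13
Q: 1·4+6·3 = 22 | 5·0+6·0+2·8+1·6 = 22
R: 1·5+6·8 = 53 | 5·1+6·6+2·3+1·6 = 53
X: 1·7+6·5 = 37 | 5·1+6·4+2·2+1·4 = 37
M: 1·7+6·7 = 49 | 5·7+6·0+2·3+1·8 = 49
gcd(1,6,5,6,2,1) = 1

Coefficients: [1, 6, 5, 6, 2, 1]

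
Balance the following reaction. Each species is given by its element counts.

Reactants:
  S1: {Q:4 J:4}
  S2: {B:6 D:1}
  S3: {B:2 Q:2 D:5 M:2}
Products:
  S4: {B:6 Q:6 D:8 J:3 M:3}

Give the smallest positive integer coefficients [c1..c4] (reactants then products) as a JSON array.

Coefficients: [3, 2, 6, 4]

B: 3·0+2·6+6·2 = 24 | 4·6 = 24
Q: 3·4+2·0+6·2 = 24 | 4·6 = 24
D: 3·0+2·1+6·5 = 32 | 4·8 = 32
J: 3·4+2·0+6·0 = 12 | 4·3 = 12
M: 3·0+2·0+6·2 = 12 | 4·3 = 12
gcd(3,2,6,4) = 1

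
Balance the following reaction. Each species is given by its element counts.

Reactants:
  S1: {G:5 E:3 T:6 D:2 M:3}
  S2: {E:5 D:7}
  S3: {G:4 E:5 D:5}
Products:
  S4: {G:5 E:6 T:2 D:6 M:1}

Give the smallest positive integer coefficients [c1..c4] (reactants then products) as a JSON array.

Coefficients: [2, 1, 5, 6]

G: 2·5+1·0+5·4 = 30 | 6·5 = 30
E: 2·3+1·5+5·5 = 36 | 6·6 = 36
T: 2·6+1·0+5·0 = 12 | 6·2 = 12
D: 2·2+1·7+5·5 = 36 | 6·6 = 36
M: 2·3+1·0+5·0 = 6 | 6·1 = 6
gcd(2,1,5,6) = 1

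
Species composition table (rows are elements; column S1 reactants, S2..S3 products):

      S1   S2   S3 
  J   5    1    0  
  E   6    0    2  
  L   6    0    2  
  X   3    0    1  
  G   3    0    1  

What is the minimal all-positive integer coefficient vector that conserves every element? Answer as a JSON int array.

Coefficients: [1, 5, 3]

J: 1·5 = 5 | 5·1+3·0 = 5
E: 1·6 = 6 | 5·0+3·2 = 6
L: 1·6 = 6 | 5·0+3·2 = 6
X: 1·3 = 3 | 5·0+3·1 = 3
G: 1·3 = 3 | 5·0+3·1 = 3
gcd(1,5,3) = 1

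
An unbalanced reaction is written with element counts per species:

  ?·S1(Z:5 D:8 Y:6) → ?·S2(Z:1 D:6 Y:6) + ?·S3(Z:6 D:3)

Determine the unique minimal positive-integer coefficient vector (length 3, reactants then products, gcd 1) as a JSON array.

Coefficients: [3, 3, 2]

Z: 3·5 = 15 | 3·1+2·6 = 15
D: 3·8 = 24 | 3·6+2·3 = 24
Y: 3·6 = 18 | 3·6+2·0 = 18
gcd(3,3,2) = 1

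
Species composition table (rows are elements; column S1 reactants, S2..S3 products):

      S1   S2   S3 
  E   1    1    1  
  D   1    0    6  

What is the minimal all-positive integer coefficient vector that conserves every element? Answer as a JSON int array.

E: 6·1 = 6 | 5·1+1·1 = 6
D: 6·1 = 6 | 5·0+1·6 = 6
gcd(6,5,1) = 1

Coefficients: [6, 5, 1]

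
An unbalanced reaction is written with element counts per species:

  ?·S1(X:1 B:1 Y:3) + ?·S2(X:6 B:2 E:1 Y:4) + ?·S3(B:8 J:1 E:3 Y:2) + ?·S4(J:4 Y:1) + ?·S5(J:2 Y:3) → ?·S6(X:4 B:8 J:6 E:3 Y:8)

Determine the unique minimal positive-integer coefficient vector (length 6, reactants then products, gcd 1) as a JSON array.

X: 2·1+3·6+4·0+5·0+3·0 = 20 | 5·4 = 20
B: 2·1+3·2+4·8+5·0+3·0 = 40 | 5·8 = 40
J: 2·0+3·0+4·1+5·4+3·2 = 30 | 5·6 = 30
E: 2·0+3·1+4·3+5·0+3·0 = 15 | 5·3 = 15
Y: 2·3+3·4+4·2+5·1+3·3 = 40 | 5·8 = 40
gcd(2,3,4,5,3,5) = 1

Coefficients: [2, 3, 4, 5, 3, 5]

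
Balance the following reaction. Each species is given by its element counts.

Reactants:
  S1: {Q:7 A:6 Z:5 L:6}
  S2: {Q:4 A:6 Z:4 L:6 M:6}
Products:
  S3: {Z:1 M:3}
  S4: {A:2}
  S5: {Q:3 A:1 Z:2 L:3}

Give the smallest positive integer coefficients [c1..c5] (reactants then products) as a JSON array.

Coefficients: [2, 1, 2, 6, 6]

Q: 2·7+1·4 = 18 | 2·0+6·0+6·3 = 18
A: 2·6+1·6 = 18 | 2·0+6·2+6·1 = 18
Z: 2·5+1·4 = 14 | 2·1+6·0+6·2 = 14
L: 2·6+1·6 = 18 | 2·0+6·0+6·3 = 18
M: 2·0+1·6 = 6 | 2·3+6·0+6·0 = 6
gcd(2,1,2,6,6) = 1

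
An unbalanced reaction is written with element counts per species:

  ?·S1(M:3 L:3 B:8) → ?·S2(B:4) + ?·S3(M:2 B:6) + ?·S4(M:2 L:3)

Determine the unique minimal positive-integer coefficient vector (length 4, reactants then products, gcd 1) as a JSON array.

Coefficients: [4, 5, 2, 4]

M: 4·3 = 12 | 5·0+2·2+4·2 = 12
L: 4·3 = 12 | 5·0+2·0+4·3 = 12
B: 4·8 = 32 | 5·4+2·6+4·0 = 32
gcd(4,5,2,4) = 1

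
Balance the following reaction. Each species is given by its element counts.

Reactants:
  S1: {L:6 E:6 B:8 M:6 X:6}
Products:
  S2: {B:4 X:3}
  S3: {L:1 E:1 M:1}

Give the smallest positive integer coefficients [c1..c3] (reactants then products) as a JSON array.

Coefficients: [1, 2, 6]

L: 1·6 = 6 | 2·0+6·1 = 6
E: 1·6 = 6 | 2·0+6·1 = 6
B: 1·8 = 8 | 2·4+6·0 = 8
M: 1·6 = 6 | 2·0+6·1 = 6
X: 1·6 = 6 | 2·3+6·0 = 6
gcd(1,2,6) = 1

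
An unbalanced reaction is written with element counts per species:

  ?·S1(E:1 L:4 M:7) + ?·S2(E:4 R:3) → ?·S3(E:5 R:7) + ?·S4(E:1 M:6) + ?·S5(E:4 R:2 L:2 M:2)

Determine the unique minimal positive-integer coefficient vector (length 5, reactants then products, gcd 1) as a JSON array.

Coefficients: [2, 5, 1, 1, 4]

E: 2·1+5·4 = 22 | 1·5+1·1+4·4 = 22
R: 2·0+5·3 = 15 | 1·7+1·0+4·2 = 15
L: 2·4+5·0 = 8 | 1·0+1·0+4·2 = 8
M: 2·7+5·0 = 14 | 1·0+1·6+4·2 = 14
gcd(2,5,1,1,4) = 1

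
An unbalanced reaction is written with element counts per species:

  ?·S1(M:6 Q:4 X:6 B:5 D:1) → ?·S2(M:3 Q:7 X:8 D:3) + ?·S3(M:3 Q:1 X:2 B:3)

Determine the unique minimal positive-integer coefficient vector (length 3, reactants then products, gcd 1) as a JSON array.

Coefficients: [3, 1, 5]

M: 3·6 = 18 | 1·3+5·3 = 18
Q: 3·4 = 12 | 1·7+5·1 = 12
X: 3·6 = 18 | 1·8+5·2 = 18
B: 3·5 = 15 | 1·0+5·3 = 15
D: 3·1 = 3 | 1·3+5·0 = 3
gcd(3,1,5) = 1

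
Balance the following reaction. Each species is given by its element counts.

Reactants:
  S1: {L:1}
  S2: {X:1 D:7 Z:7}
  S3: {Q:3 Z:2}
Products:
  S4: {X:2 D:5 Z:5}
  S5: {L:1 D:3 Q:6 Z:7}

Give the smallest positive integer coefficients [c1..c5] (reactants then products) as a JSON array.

Coefficients: [3, 2, 6, 1, 3]

L: 3·1+2·0+6·0 = 3 | 1·0+3·1 = 3
X: 3·0+2·1+6·0 = 2 | 1·2+3·0 = 2
D: 3·0+2·7+6·0 = 14 | 1·5+3·3 = 14
Q: 3·0+2·0+6·3 = 18 | 1·0+3·6 = 18
Z: 3·0+2·7+6·2 = 26 | 1·5+3·7 = 26
gcd(3,2,6,1,3) = 1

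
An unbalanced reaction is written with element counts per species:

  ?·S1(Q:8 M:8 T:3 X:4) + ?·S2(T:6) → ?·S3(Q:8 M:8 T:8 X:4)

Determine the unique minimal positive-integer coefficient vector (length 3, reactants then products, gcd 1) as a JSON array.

Q: 6·8+5·0 = 48 | 6·8 = 48
M: 6·8+5·0 = 48 | 6·8 = 48
T: 6·3+5·6 = 48 | 6·8 = 48
X: 6·4+5·0 = 24 | 6·4 = 24
gcd(6,5,6) = 1

Coefficients: [6, 5, 6]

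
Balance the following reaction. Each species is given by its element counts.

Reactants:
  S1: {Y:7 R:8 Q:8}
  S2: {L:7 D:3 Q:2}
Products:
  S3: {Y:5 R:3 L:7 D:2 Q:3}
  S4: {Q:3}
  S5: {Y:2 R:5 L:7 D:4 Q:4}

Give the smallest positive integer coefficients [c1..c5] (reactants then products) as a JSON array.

Y: 3·7+6·0 = 21 | 3·5+5·0+3·2 = 21
R: 3·8+6·0 = 24 | 3·3+5·0+3·5 = 24
L: 3·0+6·7 = 42 | 3·7+5·0+3·7 = 42
D: 3·0+6·3 = 18 | 3·2+5·0+3·4 = 18
Q: 3·8+6·2 = 36 | 3·3+5·3+3·4 = 36
gcd(3,6,3,5,3) = 1

Coefficients: [3, 6, 3, 5, 3]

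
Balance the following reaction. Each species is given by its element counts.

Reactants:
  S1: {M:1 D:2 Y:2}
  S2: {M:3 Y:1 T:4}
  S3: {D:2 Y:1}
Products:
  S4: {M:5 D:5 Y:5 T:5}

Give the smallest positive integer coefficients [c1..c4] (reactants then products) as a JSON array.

M: 5·1+5·3+5·0 = 20 | 4·5 = 20
D: 5·2+5·0+5·2 = 20 | 4·5 = 20
Y: 5·2+5·1+5·1 = 20 | 4·5 = 20
T: 5·0+5·4+5·0 = 20 | 4·5 = 20
gcd(5,5,5,4) = 1

Coefficients: [5, 5, 5, 4]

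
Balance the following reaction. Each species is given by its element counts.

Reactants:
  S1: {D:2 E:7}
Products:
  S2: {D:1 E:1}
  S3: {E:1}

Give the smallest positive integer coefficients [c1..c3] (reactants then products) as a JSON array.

Coefficients: [1, 2, 5]

D: 1·2 = 2 | 2·1+5·0 = 2
E: 1·7 = 7 | 2·1+5·1 = 7
gcd(1,2,5) = 1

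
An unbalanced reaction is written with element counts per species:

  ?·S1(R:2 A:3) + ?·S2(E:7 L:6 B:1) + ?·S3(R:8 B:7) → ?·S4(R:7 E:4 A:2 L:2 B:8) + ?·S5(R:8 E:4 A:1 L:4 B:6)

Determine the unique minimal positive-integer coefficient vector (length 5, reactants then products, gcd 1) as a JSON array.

Coefficients: [3, 4, 6, 2, 5]

R: 3·2+4·0+6·8 = 54 | 2·7+5·8 = 54
E: 3·0+4·7+6·0 = 28 | 2·4+5·4 = 28
A: 3·3+4·0+6·0 = 9 | 2·2+5·1 = 9
L: 3·0+4·6+6·0 = 24 | 2·2+5·4 = 24
B: 3·0+4·1+6·7 = 46 | 2·8+5·6 = 46
gcd(3,4,6,2,5) = 1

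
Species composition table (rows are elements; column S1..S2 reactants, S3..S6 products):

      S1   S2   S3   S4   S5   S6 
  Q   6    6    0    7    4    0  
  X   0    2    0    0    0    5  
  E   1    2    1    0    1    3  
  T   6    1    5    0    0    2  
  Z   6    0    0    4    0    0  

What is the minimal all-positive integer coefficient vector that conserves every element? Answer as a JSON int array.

Coefficients: [4, 5, 5, 6, 3, 2]

Q: 4·6+5·6 = 54 | 5·0+6·7+3·4+2·0 = 54
X: 4·0+5·2 = 10 | 5·0+6·0+3·0+2·5 = 10
E: 4·1+5·2 = 14 | 5·1+6·0+3·1+2·3 = 14
T: 4·6+5·1 = 29 | 5·5+6·0+3·0+2·2 = 29
Z: 4·6+5·0 = 24 | 5·0+6·4+3·0+2·0 = 24
gcd(4,5,5,6,3,2) = 1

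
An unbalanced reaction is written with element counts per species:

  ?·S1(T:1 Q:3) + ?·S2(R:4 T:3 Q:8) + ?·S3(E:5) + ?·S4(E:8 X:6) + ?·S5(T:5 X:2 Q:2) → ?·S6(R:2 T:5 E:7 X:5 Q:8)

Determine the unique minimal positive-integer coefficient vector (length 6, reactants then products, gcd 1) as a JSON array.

Coefficients: [6, 3, 2, 4, 3, 6]

R: 6·0+3·4+2·0+4·0+3·0 = 12 | 6·2 = 12
T: 6·1+3·3+2·0+4·0+3·5 = 30 | 6·5 = 30
E: 6·0+3·0+2·5+4·8+3·0 = 42 | 6·7 = 42
X: 6·0+3·0+2·0+4·6+3·2 = 30 | 6·5 = 30
Q: 6·3+3·8+2·0+4·0+3·2 = 48 | 6·8 = 48
gcd(6,3,2,4,3,6) = 1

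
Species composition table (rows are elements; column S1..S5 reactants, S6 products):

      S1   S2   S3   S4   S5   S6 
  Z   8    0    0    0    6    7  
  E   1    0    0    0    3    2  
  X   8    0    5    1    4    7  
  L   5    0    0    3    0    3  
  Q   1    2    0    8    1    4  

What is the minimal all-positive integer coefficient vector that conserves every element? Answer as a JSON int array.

Z: 3·8+5·0+1·0+1·0+3·6 = 42 | 6·7 = 42
E: 3·1+5·0+1·0+1·0+3·3 = 12 | 6·2 = 12
X: 3·8+5·0+1·5+1·1+3·4 = 42 | 6·7 = 42
L: 3·5+5·0+1·0+1·3+3·0 = 18 | 6·3 = 18
Q: 3·1+5·2+1·0+1·8+3·1 = 24 | 6·4 = 24
gcd(3,5,1,1,3,6) = 1

Coefficients: [3, 5, 1, 1, 3, 6]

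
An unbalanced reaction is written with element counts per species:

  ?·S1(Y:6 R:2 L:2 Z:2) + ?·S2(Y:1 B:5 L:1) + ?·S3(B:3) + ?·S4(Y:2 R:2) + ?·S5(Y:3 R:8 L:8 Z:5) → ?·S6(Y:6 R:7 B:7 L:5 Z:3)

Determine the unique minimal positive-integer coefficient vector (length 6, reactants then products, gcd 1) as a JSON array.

Coefficients: [1, 2, 6, 5, 2, 4]

Y: 1·6+2·1+6·0+5·2+2·3 = 24 | 4·6 = 24
R: 1·2+2·0+6·0+5·2+2·8 = 28 | 4·7 = 28
B: 1·0+2·5+6·3+5·0+2·0 = 28 | 4·7 = 28
L: 1·2+2·1+6·0+5·0+2·8 = 20 | 4·5 = 20
Z: 1·2+2·0+6·0+5·0+2·5 = 12 | 4·3 = 12
gcd(1,2,6,5,2,4) = 1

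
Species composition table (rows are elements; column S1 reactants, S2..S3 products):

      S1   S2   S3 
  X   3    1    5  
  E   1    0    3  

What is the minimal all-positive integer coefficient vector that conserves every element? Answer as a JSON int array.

X: 3·3 = 9 | 4·1+1·5 = 9
E: 3·1 = 3 | 4·0+1·3 = 3
gcd(3,4,1) = 1

Coefficients: [3, 4, 1]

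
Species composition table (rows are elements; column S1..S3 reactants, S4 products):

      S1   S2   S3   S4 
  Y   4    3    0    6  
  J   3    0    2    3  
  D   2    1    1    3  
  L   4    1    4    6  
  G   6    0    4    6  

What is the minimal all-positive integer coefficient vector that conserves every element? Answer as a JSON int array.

Coefficients: [3, 6, 3, 5]

Y: 3·4+6·3+3·0 = 30 | 5·6 = 30
J: 3·3+6·0+3·2 = 15 | 5·3 = 15
D: 3·2+6·1+3·1 = 15 | 5·3 = 15
L: 3·4+6·1+3·4 = 30 | 5·6 = 30
G: 3·6+6·0+3·4 = 30 | 5·6 = 30
gcd(3,6,3,5) = 1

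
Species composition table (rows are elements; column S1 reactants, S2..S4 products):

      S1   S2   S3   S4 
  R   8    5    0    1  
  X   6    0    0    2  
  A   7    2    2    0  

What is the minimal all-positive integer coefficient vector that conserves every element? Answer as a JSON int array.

R: 2·8 = 16 | 2·5+5·0+6·1 = 16
X: 2·6 = 12 | 2·0+5·0+6·2 = 12
A: 2·7 = 14 | 2·2+5·2+6·0 = 14
gcd(2,2,5,6) = 1

Coefficients: [2, 2, 5, 6]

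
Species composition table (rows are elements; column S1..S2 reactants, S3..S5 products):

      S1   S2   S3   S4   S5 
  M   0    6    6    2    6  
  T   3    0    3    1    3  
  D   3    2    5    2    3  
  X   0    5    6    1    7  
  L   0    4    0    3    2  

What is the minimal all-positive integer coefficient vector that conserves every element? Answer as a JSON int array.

M: 5·0+5·6 = 30 | 2·6+6·2+1·6 = 30
T: 5·3+5·0 = 15 | 2·3+6·1+1·3 = 15
D: 5·3+5·2 = 25 | 2·5+6·2+1·3 = 25
X: 5·0+5·5 = 25 | 2·6+6·1+1·7 = 25
L: 5·0+5·4 = 20 | 2·0+6·3+1·2 = 20
gcd(5,5,2,6,1) = 1

Coefficients: [5, 5, 2, 6, 1]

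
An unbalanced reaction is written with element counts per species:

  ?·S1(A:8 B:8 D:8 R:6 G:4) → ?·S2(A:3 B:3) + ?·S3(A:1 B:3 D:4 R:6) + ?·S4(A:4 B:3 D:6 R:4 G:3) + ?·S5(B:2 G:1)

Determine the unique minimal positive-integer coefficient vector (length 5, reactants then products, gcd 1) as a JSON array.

A: 5·8 = 40 | 5·3+1·1+6·4+2·0 = 40
B: 5·8 = 40 | 5·3+1·3+6·3+2·2 = 40
D: 5·8 = 40 | 5·0+1·4+6·6+2·0 = 40
R: 5·6 = 30 | 5·0+1·6+6·4+2·0 = 30
G: 5·4 = 20 | 5·0+1·0+6·3+2·1 = 20
gcd(5,5,1,6,2) = 1

Coefficients: [5, 5, 1, 6, 2]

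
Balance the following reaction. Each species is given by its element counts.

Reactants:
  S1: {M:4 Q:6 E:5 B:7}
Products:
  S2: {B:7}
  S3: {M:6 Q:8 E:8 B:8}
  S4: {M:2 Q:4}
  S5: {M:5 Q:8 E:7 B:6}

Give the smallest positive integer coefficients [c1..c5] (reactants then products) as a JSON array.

M: 6·4 = 24 | 2·0+2·6+1·2+2·5 = 24
Q: 6·6 = 36 | 2·0+2·8+1·4+2·8 = 36
E: 6·5 = 30 | 2·0+2·8+1·0+2·7 = 30
B: 6·7 = 42 | 2·7+2·8+1·0+2·6 = 42
gcd(6,2,2,1,2) = 1

Coefficients: [6, 2, 2, 1, 2]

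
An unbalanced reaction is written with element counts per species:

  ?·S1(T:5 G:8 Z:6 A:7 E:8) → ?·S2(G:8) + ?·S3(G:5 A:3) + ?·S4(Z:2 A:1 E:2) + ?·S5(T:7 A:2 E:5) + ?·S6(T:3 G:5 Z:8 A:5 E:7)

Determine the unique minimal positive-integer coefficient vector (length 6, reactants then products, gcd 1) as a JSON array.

Coefficients: [6, 1, 5, 6, 3, 3]

T: 6·5 = 30 | 1·0+5·0+6·0+3·7+3·3 = 30
G: 6·8 = 48 | 1·8+5·5+6·0+3·0+3·5 = 48
Z: 6·6 = 36 | 1·0+5·0+6·2+3·0+3·8 = 36
A: 6·7 = 42 | 1·0+5·3+6·1+3·2+3·5 = 42
E: 6·8 = 48 | 1·0+5·0+6·2+3·5+3·7 = 48
gcd(6,1,5,6,3,3) = 1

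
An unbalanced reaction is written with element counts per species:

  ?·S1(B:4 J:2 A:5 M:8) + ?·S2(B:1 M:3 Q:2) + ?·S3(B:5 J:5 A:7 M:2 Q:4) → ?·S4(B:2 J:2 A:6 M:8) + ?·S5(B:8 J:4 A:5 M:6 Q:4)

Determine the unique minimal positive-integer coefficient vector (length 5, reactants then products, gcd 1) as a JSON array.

Coefficients: [5, 2, 2, 4, 3]

B: 5·4+2·1+2·5 = 32 | 4·2+3·8 = 32
J: 5·2+2·0+2·5 = 20 | 4·2+3·4 = 20
A: 5·5+2·0+2·7 = 39 | 4·6+3·5 = 39
M: 5·8+2·3+2·2 = 50 | 4·8+3·6 = 50
Q: 5·0+2·2+2·4 = 12 | 4·0+3·4 = 12
gcd(5,2,2,4,3) = 1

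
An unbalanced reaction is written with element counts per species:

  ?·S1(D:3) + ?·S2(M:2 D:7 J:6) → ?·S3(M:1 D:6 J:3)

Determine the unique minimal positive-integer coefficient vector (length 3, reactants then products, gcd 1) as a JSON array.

Coefficients: [5, 3, 6]

M: 5·0+3·2 = 6 | 6·1 = 6
D: 5·3+3·7 = 36 | 6·6 = 36
J: 5·0+3·6 = 18 | 6·3 = 18
gcd(5,3,6) = 1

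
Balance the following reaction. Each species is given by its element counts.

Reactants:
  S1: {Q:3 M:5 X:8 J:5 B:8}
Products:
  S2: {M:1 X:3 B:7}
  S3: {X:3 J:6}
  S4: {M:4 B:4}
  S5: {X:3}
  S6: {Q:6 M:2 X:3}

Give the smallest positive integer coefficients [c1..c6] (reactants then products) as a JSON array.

Coefficients: [6, 4, 5, 5, 4, 3]

Q: 6·3 = 18 | 4·0+5·0+5·0+4·0+3·6 = 18
M: 6·5 = 30 | 4·1+5·0+5·4+4·0+3·2 = 30
X: 6·8 = 48 | 4·3+5·3+5·0+4·3+3·3 = 48
J: 6·5 = 30 | 4·0+5·6+5·0+4·0+3·0 = 30
B: 6·8 = 48 | 4·7+5·0+5·4+4·0+3·0 = 48
gcd(6,4,5,5,4,3) = 1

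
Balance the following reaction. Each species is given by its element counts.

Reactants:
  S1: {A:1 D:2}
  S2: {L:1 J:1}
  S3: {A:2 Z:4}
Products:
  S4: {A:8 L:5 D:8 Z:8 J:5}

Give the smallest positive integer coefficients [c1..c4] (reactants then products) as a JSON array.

Coefficients: [4, 5, 2, 1]

A: 4·1+5·0+2·2 = 8 | 1·8 = 8
L: 4·0+5·1+2·0 = 5 | 1·5 = 5
D: 4·2+5·0+2·0 = 8 | 1·8 = 8
Z: 4·0+5·0+2·4 = 8 | 1·8 = 8
J: 4·0+5·1+2·0 = 5 | 1·5 = 5
gcd(4,5,2,1) = 1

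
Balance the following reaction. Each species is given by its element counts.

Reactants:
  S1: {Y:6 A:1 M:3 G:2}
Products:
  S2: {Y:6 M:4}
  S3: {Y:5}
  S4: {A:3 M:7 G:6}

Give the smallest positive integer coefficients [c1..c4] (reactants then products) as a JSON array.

Y: 6·6 = 36 | 1·6+6·5+2·0 = 36
A: 6·1 = 6 | 1·0+6·0+2·3 = 6
M: 6·3 = 18 | 1·4+6·0+2·7 = 18
G: 6·2 = 12 | 1·0+6·0+2·6 = 12
gcd(6,1,6,2) = 1

Coefficients: [6, 1, 6, 2]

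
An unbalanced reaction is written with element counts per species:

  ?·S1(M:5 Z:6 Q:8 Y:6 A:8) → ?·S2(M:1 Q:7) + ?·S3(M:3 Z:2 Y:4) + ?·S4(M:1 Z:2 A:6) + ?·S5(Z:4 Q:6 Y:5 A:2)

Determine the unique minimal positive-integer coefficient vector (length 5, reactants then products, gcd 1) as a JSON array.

M: 5·5 = 25 | 4·1+5·3+6·1+2·0 = 25
Z: 5·6 = 30 | 4·0+5·2+6·2+2·4 = 30
Q: 5·8 = 40 | 4·7+5·0+6·0+2·6 = 40
Y: 5·6 = 30 | 4·0+5·4+6·0+2·5 = 30
A: 5·8 = 40 | 4·0+5·0+6·6+2·2 = 40
gcd(5,4,5,6,2) = 1

Coefficients: [5, 4, 5, 6, 2]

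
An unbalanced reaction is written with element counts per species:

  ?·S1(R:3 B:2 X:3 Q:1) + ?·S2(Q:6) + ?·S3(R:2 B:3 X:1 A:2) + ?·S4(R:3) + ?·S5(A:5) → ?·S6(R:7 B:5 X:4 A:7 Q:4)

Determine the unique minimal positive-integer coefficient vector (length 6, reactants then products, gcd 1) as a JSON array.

R: 6·3+3·0+6·2+4·3+6·0 = 42 | 6·7 = 42
B: 6·2+3·0+6·3+4·0+6·0 = 30 | 6·5 = 30
X: 6·3+3·0+6·1+4·0+6·0 = 24 | 6·4 = 24
A: 6·0+3·0+6·2+4·0+6·5 = 42 | 6·7 = 42
Q: 6·1+3·6+6·0+4·0+6·0 = 24 | 6·4 = 24
gcd(6,3,6,4,6,6) = 1

Coefficients: [6, 3, 6, 4, 6, 6]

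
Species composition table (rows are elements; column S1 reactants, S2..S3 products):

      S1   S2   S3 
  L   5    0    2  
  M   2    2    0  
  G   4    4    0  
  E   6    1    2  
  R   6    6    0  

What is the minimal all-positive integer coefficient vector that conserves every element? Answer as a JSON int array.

L: 2·5 = 10 | 2·0+5·2 = 10
M: 2·2 = 4 | 2·2+5·0 = 4
G: 2·4 = 8 | 2·4+5·0 = 8
E: 2·6 = 12 | 2·1+5·2 = 12
R: 2·6 = 12 | 2·6+5·0 = 12
gcd(2,2,5) = 1

Coefficients: [2, 2, 5]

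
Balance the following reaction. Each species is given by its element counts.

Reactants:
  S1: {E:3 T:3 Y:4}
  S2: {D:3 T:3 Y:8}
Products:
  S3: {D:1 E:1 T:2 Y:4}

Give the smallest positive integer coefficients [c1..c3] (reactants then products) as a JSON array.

D: 1·0+1·3 = 3 | 3·1 = 3
E: 1·3+1·0 = 3 | 3·1 = 3
T: 1·3+1·3 = 6 | 3·2 = 6
Y: 1·4+1·8 = 12 | 3·4 = 12
gcd(1,1,3) = 1

Coefficients: [1, 1, 3]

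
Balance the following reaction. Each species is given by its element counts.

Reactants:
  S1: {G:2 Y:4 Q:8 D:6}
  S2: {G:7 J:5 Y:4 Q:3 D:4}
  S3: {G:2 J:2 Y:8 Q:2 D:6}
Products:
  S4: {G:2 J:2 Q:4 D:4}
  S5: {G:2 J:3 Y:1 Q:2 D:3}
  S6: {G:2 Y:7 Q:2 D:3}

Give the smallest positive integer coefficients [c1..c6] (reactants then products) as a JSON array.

G: 3·2+2·7+3·2 = 26 | 5·2+2·2+6·2 = 26
J: 3·0+2·5+3·2 = 16 | 5·2+2·3+6·0 = 16
Y: 3·4+2·4+3·8 = 44 | 5·0+2·1+6·7 = 44
Q: 3·8+2·3+3·2 = 36 | 5·4+2·2+6·2 = 36
D: 3·6+2·4+3·6 = 44 | 5·4+2·3+6·3 = 44
gcd(3,2,3,5,2,6) = 1

Coefficients: [3, 2, 3, 5, 2, 6]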